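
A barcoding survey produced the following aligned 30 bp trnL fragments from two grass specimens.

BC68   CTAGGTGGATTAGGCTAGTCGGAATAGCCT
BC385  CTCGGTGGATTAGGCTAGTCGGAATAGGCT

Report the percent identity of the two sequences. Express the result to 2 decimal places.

Differing sites — 3:A/C; 28:C/G.
28 of the 30 sites match, so the percent identity is 28/30 × 100 = 93.33%.

93.33%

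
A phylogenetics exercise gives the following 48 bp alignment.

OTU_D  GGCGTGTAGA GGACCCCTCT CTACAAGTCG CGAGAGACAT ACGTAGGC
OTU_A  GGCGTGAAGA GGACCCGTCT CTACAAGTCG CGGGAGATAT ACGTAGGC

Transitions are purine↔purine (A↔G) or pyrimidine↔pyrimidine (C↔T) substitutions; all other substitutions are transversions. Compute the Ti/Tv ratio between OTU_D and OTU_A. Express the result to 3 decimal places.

1.000

Mismatches occur at site 7 (T↔A, transversion), site 17 (C↔G, transversion), site 33 (A↔G, transition), site 38 (C↔T, transition).
Of the 4 differences, 2 transitions and 2 transversions, so Ti/Tv = 2/2 = 1.000.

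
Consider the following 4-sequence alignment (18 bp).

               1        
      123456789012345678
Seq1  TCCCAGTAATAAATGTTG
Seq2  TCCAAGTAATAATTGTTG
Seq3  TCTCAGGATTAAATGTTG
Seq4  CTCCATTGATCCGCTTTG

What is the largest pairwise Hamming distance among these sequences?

Pairwise Hamming distances:
  Seq1 vs Seq2: 2
  Seq1 vs Seq3: 3
  Seq1 vs Seq4: 9
  Seq2 vs Seq3: 5
  Seq2 vs Seq4: 10
  Seq3 vs Seq4: 12
The largest is 12, between Seq3 and Seq4.

12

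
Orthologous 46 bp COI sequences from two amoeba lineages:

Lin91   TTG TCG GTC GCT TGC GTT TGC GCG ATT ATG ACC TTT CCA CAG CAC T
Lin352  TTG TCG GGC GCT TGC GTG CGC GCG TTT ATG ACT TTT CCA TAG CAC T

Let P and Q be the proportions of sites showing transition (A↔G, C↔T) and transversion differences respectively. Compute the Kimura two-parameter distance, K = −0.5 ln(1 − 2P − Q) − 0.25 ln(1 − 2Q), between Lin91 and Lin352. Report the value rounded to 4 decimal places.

The sequences differ at positions 8 (T/G, transversion), 18 (T/G, transversion), 19 (T/C, transition), 25 (A/T, transversion), 33 (C/T, transition), 40 (C/T, transition).
Of the 6 differences, 3 transitions and 3 transversions over 46 sites: P = 3/46 = 0.065217, Q = 3/46 = 0.065217.
d = −0.5·ln(0.804349) − 0.25·ln(0.869566) = −0.5·(-0.217722) − 0.25·(-0.139761) = 0.1438.

0.1438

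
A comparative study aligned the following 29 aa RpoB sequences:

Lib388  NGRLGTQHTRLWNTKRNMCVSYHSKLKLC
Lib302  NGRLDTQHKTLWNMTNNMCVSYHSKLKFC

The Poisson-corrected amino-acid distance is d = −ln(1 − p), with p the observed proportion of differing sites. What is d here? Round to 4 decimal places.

0.2763

Differing sites — 5:G/D; 9:T/K; 10:R/T; 14:T/M; 15:K/T; 16:R/N; 28:L/F.
p = 7/29 = 0.241379.
d = −ln(1 − 0.241379) = −ln(0.758621) = 0.2763.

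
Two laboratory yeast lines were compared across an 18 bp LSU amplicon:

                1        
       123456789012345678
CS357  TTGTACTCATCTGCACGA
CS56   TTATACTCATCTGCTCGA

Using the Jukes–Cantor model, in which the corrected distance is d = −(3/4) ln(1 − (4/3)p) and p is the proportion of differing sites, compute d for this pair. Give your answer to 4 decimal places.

Mismatches occur at site 3 (G↔A), site 15 (A↔T).
p = 2/18 = 0.111111.
d = −0.75 · ln(1 − (4/3)·0.111111) = −0.75 · ln(0.851852) = −0.75 · (-0.160342) = 0.1203.

0.1203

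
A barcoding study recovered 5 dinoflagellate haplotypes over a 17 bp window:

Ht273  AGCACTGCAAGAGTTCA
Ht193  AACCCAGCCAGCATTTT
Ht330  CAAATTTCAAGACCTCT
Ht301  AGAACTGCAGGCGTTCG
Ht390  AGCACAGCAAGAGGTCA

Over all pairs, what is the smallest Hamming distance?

Pairwise Hamming distances:
  Ht273 vs Ht193: 8
  Ht273 vs Ht330: 8
  Ht273 vs Ht301: 4
  Ht273 vs Ht390: 2
  Ht193 vs Ht330: 11
  Ht193 vs Ht301: 9
  Ht193 vs Ht390: 8
  Ht330 vs Ht301: 9
  Ht330 vs Ht390: 9
  Ht301 vs Ht390: 6
The smallest is 2, between Ht273 and Ht390.

2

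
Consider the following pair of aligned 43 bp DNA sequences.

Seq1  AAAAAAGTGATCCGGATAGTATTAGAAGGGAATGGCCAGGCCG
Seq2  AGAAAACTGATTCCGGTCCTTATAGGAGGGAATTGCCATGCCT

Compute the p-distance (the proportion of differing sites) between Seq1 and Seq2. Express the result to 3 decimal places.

The sequences differ at positions 2 (A/G), 7 (G/C), 12 (C/T), 14 (G/C), 16 (A/G), 18 (A/C), 19 (G/C), 21 (A/T), 22 (T/A), 26 (A/G), 34 (G/T), 39 (G/T), 43 (G/T).
There are 13 differences over 43 sites, so p = 13/43 = 0.302.

0.302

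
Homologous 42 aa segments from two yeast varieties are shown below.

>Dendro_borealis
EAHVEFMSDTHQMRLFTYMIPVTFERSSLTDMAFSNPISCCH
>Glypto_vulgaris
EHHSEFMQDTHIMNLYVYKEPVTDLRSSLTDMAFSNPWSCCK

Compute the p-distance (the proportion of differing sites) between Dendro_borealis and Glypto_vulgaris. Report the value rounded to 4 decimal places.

0.3095

The sequences differ at positions 2 (A/H), 4 (V/S), 8 (S/Q), 12 (Q/I), 14 (R/N), 16 (F/Y), 17 (T/V), 19 (M/K), 20 (I/E), 24 (F/D), 25 (E/L), 38 (I/W), 42 (H/K).
There are 13 differences over 42 sites, so p = 13/42 = 0.3095.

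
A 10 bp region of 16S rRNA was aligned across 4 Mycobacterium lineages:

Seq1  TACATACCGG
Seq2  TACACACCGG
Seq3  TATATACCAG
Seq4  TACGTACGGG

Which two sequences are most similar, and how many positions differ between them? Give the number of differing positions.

Pairwise Hamming distances:
  Seq1 vs Seq2: 1
  Seq1 vs Seq3: 2
  Seq1 vs Seq4: 2
  Seq2 vs Seq3: 3
  Seq2 vs Seq4: 3
  Seq3 vs Seq4: 4
The smallest is 1, between Seq1 and Seq2.

1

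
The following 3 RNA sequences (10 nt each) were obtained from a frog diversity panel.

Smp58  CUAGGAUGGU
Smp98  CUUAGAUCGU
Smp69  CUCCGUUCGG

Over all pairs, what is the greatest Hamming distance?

5

Pairwise Hamming distances:
  Smp58 vs Smp98: 3
  Smp58 vs Smp69: 5
  Smp98 vs Smp69: 4
The largest is 5, between Smp58 and Smp69.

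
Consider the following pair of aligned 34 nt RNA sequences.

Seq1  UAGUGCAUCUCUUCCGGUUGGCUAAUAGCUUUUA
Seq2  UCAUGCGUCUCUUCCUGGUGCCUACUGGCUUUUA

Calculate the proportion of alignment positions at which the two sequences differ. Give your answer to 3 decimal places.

Differing sites — 2:A/C; 3:G/A; 7:A/G; 16:G/U; 18:U/G; 21:G/C; 25:A/C; 27:A/G.
There are 8 differences over 34 sites, so p = 8/34 = 0.235.

0.235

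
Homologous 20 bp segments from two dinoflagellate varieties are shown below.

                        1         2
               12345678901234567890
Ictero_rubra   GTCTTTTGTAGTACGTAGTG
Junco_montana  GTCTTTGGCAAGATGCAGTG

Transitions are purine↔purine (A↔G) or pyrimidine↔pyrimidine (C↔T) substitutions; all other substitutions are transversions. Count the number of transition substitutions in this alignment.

4

The sequences differ at positions 7 (T/G, transversion), 9 (T/C, transition), 11 (G/A, transition), 12 (T/G, transversion), 14 (C/T, transition), 16 (T/C, transition).
Of the 6 differences, 4 transitions and 2 transversions, so the answer is 4.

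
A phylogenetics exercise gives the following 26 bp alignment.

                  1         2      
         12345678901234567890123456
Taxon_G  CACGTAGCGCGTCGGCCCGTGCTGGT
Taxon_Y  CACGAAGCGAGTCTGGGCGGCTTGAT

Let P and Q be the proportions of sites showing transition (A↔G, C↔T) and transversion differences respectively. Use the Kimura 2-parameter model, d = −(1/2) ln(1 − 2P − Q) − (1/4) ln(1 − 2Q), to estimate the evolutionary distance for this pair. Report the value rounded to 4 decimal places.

0.4683

The sequences differ at positions 5 (T/A, transversion), 10 (C/A, transversion), 14 (G/T, transversion), 16 (C/G, transversion), 17 (C/G, transversion), 20 (T/G, transversion), 21 (G/C, transversion), 22 (C/T, transition), 25 (G/A, transition).
Of the 9 differences, 2 transitions and 7 transversions over 26 sites: P = 2/26 = 0.076923, Q = 7/26 = 0.269231.
d = −0.5·ln(0.576923) − 0.25·ln(0.461538) = −0.5·(-0.550046) − 0.25·(-0.773191) = 0.4683.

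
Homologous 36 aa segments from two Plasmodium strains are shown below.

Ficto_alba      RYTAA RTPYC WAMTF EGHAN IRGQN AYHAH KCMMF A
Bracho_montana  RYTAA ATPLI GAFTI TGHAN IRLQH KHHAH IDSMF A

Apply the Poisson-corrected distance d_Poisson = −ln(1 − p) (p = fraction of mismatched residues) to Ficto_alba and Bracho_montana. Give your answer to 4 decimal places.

0.4925

Differing sites — 6:R/A; 9:Y/L; 10:C/I; 11:W/G; 13:M/F; 15:F/I; 16:E/T; 23:G/L; 25:N/H; 26:A/K; 27:Y/H; 31:K/I; 32:C/D; 33:M/S.
p = 14/36 = 0.388889.
d = −ln(1 − 0.388889) = −ln(0.611111) = 0.4925.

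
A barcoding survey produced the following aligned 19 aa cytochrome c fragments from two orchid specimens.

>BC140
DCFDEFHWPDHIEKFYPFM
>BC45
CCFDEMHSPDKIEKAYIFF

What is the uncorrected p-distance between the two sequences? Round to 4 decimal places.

The sequences differ at positions 1 (D/C), 6 (F/M), 8 (W/S), 11 (H/K), 15 (F/A), 17 (P/I), 19 (M/F).
There are 7 differences over 19 sites, so p = 7/19 = 0.3684.

0.3684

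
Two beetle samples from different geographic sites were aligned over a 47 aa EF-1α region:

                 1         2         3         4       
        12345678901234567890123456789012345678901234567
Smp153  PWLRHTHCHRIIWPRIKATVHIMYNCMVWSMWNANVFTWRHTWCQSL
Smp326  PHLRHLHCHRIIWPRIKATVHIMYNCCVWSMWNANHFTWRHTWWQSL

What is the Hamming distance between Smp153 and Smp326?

Differing sites — 2:W/H; 6:T/L; 27:M/C; 36:V/H; 44:C/W.
That gives 5 mismatches out of 47 aligned sites, so the Hamming distance is 5.

5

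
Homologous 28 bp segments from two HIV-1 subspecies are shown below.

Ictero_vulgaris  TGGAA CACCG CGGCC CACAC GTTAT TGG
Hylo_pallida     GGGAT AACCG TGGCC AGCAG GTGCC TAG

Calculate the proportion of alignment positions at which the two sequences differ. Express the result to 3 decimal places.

0.393

Mismatches occur at site 1 (T→G), site 5 (A→T), site 6 (C→A), site 11 (C→T), site 16 (C→A), site 17 (A→G), site 20 (C→G), site 23 (T→G), site 24 (A→C), site 25 (T→C), site 27 (G→A).
There are 11 differences over 28 sites, so p = 11/28 = 0.393.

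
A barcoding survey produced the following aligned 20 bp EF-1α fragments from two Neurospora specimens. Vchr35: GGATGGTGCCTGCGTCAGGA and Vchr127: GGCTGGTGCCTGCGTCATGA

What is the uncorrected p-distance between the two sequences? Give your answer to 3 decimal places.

Mismatches occur at site 3 (A/C), site 18 (G/T).
There are 2 differences over 20 sites, so p = 2/20 = 0.100.

0.100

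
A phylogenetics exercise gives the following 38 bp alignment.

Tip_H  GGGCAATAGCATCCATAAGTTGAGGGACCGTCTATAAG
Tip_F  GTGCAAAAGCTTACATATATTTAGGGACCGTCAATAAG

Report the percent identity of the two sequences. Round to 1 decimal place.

78.9%

Mismatches occur at site 2 (G→T), site 7 (T→A), site 11 (A→T), site 13 (C→A), site 18 (A→T), site 19 (G→A), site 22 (G→T), site 33 (T→A).
30 of the 38 sites match, so the percent identity is 30/38 × 100 = 78.9%.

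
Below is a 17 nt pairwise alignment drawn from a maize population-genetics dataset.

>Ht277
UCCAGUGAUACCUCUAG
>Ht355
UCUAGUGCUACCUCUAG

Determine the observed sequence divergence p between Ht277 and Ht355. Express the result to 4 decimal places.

The sequences differ at positions 3 (C/U), 8 (A/C).
There are 2 differences over 17 sites, so p = 2/17 = 0.1176.

0.1176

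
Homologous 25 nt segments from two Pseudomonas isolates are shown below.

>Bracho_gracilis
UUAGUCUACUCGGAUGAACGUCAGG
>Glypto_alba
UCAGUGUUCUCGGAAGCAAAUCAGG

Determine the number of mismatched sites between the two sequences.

7

The sequences differ at positions 2 (U/C), 6 (C/G), 8 (A/U), 15 (U/A), 17 (A/C), 19 (C/A), 20 (G/A).
That gives 7 mismatches out of 25 aligned sites, so the Hamming distance is 7.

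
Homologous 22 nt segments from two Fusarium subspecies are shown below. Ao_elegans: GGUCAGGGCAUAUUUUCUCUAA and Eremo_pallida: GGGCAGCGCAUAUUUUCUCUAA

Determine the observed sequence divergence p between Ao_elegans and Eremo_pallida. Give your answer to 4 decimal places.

The sequences differ at positions 3 (U/G), 7 (G/C).
There are 2 differences over 22 sites, so p = 2/22 = 0.0909.

0.0909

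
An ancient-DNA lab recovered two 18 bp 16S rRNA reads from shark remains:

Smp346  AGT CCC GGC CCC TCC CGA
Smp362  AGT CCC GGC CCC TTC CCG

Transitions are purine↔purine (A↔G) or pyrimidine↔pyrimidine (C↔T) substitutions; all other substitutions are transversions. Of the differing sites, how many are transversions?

Mismatches occur at site 14 (C→T, transition), site 17 (G→C, transversion), site 18 (A→G, transition).
Of the 3 differences, 2 transitions and 1 transversion, so the answer is 1.

1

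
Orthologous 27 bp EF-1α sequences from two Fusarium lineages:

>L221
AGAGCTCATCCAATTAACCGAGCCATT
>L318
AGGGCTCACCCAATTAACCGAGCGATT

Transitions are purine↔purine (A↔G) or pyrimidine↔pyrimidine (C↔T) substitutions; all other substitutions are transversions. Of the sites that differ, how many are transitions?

2

Differing sites — 3:A/G (Ti); 9:T/C (Ti); 24:C/G (Tv).
Of the 3 differences, 2 transitions and 1 transversion, so the answer is 2.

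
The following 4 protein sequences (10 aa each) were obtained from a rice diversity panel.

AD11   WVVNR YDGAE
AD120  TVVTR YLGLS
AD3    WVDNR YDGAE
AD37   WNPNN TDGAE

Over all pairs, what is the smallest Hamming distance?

1

Pairwise Hamming distances:
  AD11 vs AD120: 5
  AD11 vs AD3: 1
  AD11 vs AD37: 4
  AD120 vs AD3: 6
  AD120 vs AD37: 9
  AD3 vs AD37: 4
The smallest is 1, between AD11 and AD3.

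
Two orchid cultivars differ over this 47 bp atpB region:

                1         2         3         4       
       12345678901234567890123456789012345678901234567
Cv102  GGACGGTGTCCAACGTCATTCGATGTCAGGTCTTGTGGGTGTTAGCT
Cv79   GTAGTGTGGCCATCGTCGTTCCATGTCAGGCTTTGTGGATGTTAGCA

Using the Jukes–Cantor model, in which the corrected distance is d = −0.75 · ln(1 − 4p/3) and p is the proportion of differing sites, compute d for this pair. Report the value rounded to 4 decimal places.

Differing sites — 2:G/T; 4:C/G; 5:G/T; 9:T/G; 13:A/T; 18:A/G; 22:G/C; 31:T/C; 32:C/T; 39:G/A; 47:T/A.
p = 11/47 = 0.234043.
d = −0.75 · ln(1 − (4/3)·0.234043) = −0.75 · ln(0.687943) = −0.75 · (-0.374049) = 0.2805.

0.2805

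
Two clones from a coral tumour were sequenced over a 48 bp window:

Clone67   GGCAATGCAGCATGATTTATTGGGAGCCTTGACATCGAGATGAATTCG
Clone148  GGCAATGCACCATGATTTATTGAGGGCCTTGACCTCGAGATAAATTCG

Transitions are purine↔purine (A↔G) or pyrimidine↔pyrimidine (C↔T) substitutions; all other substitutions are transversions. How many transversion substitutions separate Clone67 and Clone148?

2

Mismatches occur at site 10 (G→C, transversion), site 23 (G→A, transition), site 25 (A→G, transition), site 34 (A→C, transversion), site 42 (G→A, transition).
Of the 5 differences, 3 transitions and 2 transversions, so the answer is 2.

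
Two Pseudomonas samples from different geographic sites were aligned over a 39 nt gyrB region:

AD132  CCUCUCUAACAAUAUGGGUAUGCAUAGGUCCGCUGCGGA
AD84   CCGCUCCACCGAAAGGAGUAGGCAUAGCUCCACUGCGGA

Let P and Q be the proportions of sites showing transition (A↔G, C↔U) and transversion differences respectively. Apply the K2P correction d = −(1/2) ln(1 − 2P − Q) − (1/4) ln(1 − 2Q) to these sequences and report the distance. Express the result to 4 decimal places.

Mismatches occur at site 3 (U↔G, transversion), site 7 (U↔C, transition), site 9 (A↔C, transversion), site 11 (A↔G, transition), site 13 (U↔A, transversion), site 15 (U↔G, transversion), site 17 (G↔A, transition), site 21 (U↔G, transversion), site 28 (G↔C, transversion), site 32 (G↔A, transition).
Of the 10 differences, 4 transitions and 6 transversions over 39 sites: P = 4/39 = 0.102564, Q = 6/39 = 0.153846.
d = −0.5·ln(0.641026) − 0.25·ln(0.692308) = −0.5·(-0.444685) − 0.25·(-0.367724) = 0.3143.

0.3143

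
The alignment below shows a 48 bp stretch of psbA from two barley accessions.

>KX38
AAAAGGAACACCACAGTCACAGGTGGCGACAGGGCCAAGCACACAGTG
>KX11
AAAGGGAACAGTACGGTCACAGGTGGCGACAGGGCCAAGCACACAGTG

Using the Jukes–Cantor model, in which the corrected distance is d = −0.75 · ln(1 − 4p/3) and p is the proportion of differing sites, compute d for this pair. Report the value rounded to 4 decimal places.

0.0883

The sequences differ at positions 4 (A/G), 11 (C/G), 12 (C/T), 15 (A/G).
p = 4/48 = 0.083333.
d = −0.75 · ln(1 − (4/3)·0.083333) = −0.75 · ln(0.888889) = −0.75 · (-0.117783) = 0.0883.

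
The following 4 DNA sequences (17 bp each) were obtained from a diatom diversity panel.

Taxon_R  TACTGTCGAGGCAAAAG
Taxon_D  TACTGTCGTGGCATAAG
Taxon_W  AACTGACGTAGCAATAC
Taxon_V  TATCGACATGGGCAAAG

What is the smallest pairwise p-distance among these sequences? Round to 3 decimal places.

0.118

Pairwise Hamming distances:
  Taxon_R vs Taxon_D: 2
  Taxon_R vs Taxon_W: 6
  Taxon_R vs Taxon_V: 7
  Taxon_D vs Taxon_W: 6
  Taxon_D vs Taxon_V: 7
  Taxon_W vs Taxon_V: 9
The smallest is 2 mismatches, between Taxon_R and Taxon_D; p = 2/17 = 0.118.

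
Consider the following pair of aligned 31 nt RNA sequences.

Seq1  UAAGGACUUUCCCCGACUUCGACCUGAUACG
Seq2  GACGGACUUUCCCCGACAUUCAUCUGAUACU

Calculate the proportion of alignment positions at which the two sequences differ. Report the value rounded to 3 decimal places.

The sequences differ at positions 1 (U/G), 3 (A/C), 18 (U/A), 20 (C/U), 21 (G/C), 23 (C/U), 31 (G/U).
There are 7 differences over 31 sites, so p = 7/31 = 0.226.

0.226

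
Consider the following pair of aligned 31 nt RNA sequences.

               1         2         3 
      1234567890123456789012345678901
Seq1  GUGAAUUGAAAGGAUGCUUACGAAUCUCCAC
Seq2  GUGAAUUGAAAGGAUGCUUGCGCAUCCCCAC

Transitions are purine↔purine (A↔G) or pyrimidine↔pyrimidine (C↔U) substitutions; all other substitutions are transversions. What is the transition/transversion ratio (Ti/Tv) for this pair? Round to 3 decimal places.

Differing sites — 20:A/G (Ti); 23:A/C (Tv); 27:U/C (Ti).
Of the 3 differences, 2 transitions and 1 transversion, so Ti/Tv = 2/1 = 2.000.

2.000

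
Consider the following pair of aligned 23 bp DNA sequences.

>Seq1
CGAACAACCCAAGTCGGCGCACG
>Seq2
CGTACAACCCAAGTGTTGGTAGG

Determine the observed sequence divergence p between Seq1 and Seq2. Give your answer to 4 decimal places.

Mismatches occur at site 3 (A↔T), site 15 (C↔G), site 16 (G↔T), site 17 (G↔T), site 18 (C↔G), site 20 (C↔T), site 22 (C↔G).
There are 7 differences over 23 sites, so p = 7/23 = 0.3043.

0.3043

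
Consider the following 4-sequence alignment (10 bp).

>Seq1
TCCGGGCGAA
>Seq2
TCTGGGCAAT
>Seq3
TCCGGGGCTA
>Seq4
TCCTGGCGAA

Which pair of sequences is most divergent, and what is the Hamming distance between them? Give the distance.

Pairwise Hamming distances:
  Seq1 vs Seq2: 3
  Seq1 vs Seq3: 3
  Seq1 vs Seq4: 1
  Seq2 vs Seq3: 5
  Seq2 vs Seq4: 4
  Seq3 vs Seq4: 4
The largest is 5, between Seq2 and Seq3.

5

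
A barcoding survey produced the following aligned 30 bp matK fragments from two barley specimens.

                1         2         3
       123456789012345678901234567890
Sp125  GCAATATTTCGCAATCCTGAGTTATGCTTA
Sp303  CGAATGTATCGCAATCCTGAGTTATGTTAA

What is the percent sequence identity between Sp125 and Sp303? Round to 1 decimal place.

80.0%

The sequences differ at positions 1 (G/C), 2 (C/G), 6 (A/G), 8 (T/A), 27 (C/T), 29 (T/A).
24 of the 30 sites match, so the percent identity is 24/30 × 100 = 80.0%.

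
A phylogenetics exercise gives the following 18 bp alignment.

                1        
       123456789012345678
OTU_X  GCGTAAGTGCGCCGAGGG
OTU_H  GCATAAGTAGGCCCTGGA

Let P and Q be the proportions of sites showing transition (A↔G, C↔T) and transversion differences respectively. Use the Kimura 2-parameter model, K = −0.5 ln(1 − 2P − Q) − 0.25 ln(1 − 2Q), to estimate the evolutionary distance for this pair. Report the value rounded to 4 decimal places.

0.4479

Mismatches occur at site 3 (G↔A, transition), site 9 (G↔A, transition), site 10 (C↔G, transversion), site 14 (G↔C, transversion), site 15 (A↔T, transversion), site 18 (G↔A, transition).
Of the 6 differences, 3 transitions and 3 transversions over 18 sites: P = 3/18 = 0.166667, Q = 3/18 = 0.166667.
d = −0.5·ln(0.499999) − 0.25·ln(0.666666) = −0.5·(-0.693149) − 0.25·(-0.405466) = 0.4479.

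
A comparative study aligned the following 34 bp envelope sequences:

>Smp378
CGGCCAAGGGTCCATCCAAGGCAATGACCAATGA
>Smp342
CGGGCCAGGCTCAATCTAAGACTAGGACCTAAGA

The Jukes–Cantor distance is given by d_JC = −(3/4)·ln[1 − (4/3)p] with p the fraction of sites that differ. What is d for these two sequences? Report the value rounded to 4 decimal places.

Differing sites — 4:C/G; 6:A/C; 10:G/C; 13:C/A; 17:C/T; 21:G/A; 23:A/T; 25:T/G; 30:A/T; 32:T/A.
p = 10/34 = 0.294118.
d = −0.75 · ln(1 − (4/3)·0.294118) = −0.75 · ln(0.607843) = −0.75 · (-0.497839) = 0.3734.

0.3734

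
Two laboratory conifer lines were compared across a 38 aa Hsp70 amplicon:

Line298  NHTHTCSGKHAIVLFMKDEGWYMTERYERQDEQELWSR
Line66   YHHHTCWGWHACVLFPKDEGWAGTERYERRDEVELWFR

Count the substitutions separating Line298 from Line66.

Differing sites — 1:N/Y; 3:T/H; 7:S/W; 9:K/W; 12:I/C; 16:M/P; 22:Y/A; 23:M/G; 30:Q/R; 33:Q/V; 37:S/F.
That gives 11 mismatches out of 38 aligned sites, so the Hamming distance is 11.

11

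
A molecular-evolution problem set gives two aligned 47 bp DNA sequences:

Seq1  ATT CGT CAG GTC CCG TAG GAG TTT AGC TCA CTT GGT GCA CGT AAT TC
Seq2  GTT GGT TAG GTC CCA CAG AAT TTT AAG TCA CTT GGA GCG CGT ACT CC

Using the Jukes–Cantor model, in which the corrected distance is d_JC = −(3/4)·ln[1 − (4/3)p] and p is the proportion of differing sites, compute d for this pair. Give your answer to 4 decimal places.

The sequences differ at positions 1 (A/G), 4 (C/G), 7 (C/T), 15 (G/A), 16 (T/C), 19 (G/A), 21 (G/T), 26 (G/A), 27 (C/G), 36 (T/A), 39 (A/G), 44 (A/C), 46 (T/C).
p = 13/47 = 0.276596.
d = −0.75 · ln(1 − (4/3)·0.276596) = −0.75 · ln(0.631205) = −0.75 · (-0.460125) = 0.3451.

0.3451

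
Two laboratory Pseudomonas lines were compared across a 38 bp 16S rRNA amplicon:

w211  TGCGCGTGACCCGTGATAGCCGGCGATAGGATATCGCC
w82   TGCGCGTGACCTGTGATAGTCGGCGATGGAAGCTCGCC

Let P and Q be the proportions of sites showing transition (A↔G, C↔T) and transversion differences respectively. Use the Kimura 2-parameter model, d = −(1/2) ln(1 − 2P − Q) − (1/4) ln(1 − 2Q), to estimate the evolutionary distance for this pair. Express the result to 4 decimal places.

0.1805

Differing sites — 12:C/T (Ti); 20:C/T (Ti); 28:A/G (Ti); 30:G/A (Ti); 32:T/G (Tv); 33:A/C (Tv).
Of the 6 differences, 4 transitions and 2 transversions over 38 sites: P = 4/38 = 0.105263, Q = 2/38 = 0.052632.
d = −0.5·ln(0.736842) − 0.25·ln(0.894736) = −0.5·(-0.305382) − 0.25·(-0.111227) = 0.1805.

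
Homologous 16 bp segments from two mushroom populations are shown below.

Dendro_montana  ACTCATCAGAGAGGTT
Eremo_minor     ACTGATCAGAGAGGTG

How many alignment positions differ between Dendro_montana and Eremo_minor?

2

Mismatches occur at site 4 (C→G), site 16 (T→G).
That gives 2 mismatches out of 16 aligned sites, so the Hamming distance is 2.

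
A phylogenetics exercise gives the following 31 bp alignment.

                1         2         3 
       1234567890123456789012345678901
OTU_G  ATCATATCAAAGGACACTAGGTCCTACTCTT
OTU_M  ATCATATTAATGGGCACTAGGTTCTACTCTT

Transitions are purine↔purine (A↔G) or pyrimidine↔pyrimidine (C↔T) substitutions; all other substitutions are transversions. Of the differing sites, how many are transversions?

Differing sites — 8:C/T (Ti); 11:A/T (Tv); 14:A/G (Ti); 23:C/T (Ti).
Of the 4 differences, 3 transitions and 1 transversion, so the answer is 1.

1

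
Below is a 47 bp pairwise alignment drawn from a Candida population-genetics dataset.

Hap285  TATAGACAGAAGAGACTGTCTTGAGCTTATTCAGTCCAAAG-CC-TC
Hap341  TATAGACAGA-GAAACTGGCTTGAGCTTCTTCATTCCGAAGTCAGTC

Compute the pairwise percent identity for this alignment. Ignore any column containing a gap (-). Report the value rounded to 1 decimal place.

Excluding the 3 gap columns leaves 44 comparable sites.
The sequences differ at positions 14 (G/A), 19 (T/G), 29 (A/C), 34 (G/T), 38 (A/G), 44 (C/A).
38 of the 44 comparable sites match, so the percent identity is 38/44 × 100 = 86.4%.

86.4%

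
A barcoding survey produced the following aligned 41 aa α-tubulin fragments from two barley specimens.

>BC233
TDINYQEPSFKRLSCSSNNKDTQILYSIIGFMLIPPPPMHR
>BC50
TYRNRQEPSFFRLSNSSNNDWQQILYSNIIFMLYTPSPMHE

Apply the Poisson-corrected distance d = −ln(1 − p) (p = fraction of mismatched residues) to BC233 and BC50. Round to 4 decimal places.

The sequences differ at positions 2 (D/Y), 3 (I/R), 5 (Y/R), 11 (K/F), 15 (C/N), 20 (K/D), 21 (D/W), 22 (T/Q), 28 (I/N), 30 (G/I), 34 (I/Y), 35 (P/T), 37 (P/S), 41 (R/E).
p = 14/41 = 0.341463.
d = −ln(1 − 0.341463) = −ln(0.658537) = 0.4177.

0.4177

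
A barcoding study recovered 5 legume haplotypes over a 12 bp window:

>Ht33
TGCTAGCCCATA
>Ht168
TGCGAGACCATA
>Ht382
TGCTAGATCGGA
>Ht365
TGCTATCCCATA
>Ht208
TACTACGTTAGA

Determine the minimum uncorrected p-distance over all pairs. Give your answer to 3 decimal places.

Pairwise Hamming distances:
  Ht33 vs Ht168: 2
  Ht33 vs Ht382: 4
  Ht33 vs Ht365: 1
  Ht33 vs Ht208: 6
  Ht168 vs Ht382: 4
  Ht168 vs Ht365: 3
  Ht168 vs Ht208: 7
  Ht382 vs Ht365: 5
  Ht382 vs Ht208: 5
  Ht365 vs Ht208: 6
The smallest is 1 mismatch, between Ht33 and Ht365; p = 1/12 = 0.083.

0.083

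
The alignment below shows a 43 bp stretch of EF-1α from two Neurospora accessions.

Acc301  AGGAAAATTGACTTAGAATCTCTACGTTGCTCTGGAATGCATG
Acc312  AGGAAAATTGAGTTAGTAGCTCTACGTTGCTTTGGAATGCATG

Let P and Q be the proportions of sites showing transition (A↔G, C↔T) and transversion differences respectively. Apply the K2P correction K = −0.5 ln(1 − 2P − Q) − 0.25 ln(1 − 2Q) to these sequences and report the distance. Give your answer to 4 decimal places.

0.0994

Mismatches occur at site 12 (C/G, transversion), site 17 (A/T, transversion), site 19 (T/G, transversion), site 32 (C/T, transition).
Of the 4 differences, 1 transition and 3 transversions over 43 sites: P = 1/43 = 0.023256, Q = 3/43 = 0.069767.
d = −0.5·ln(0.883721) − 0.25·ln(0.860466) = −0.5·(-0.123614) − 0.25·(-0.150281) = 0.0994.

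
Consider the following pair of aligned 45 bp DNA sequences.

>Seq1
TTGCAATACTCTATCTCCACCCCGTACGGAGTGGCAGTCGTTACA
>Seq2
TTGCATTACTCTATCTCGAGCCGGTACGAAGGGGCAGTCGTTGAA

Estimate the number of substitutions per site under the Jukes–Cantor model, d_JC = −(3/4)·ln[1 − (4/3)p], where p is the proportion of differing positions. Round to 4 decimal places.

0.2029

Differing sites — 6:A/T; 18:C/G; 20:C/G; 23:C/G; 29:G/A; 32:T/G; 43:A/G; 44:C/A.
p = 8/45 = 0.177778.
d = −0.75 · ln(1 − (4/3)·0.177778) = −0.75 · ln(0.762963) = −0.75 · (-0.270546) = 0.2029.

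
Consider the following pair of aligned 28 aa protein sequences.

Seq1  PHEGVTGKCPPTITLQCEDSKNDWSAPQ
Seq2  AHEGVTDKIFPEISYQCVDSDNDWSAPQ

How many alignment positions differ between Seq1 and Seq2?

The sequences differ at positions 1 (P/A), 7 (G/D), 9 (C/I), 10 (P/F), 12 (T/E), 14 (T/S), 15 (L/Y), 18 (E/V), 21 (K/D).
That gives 9 mismatches out of 28 aligned sites, so the Hamming distance is 9.

9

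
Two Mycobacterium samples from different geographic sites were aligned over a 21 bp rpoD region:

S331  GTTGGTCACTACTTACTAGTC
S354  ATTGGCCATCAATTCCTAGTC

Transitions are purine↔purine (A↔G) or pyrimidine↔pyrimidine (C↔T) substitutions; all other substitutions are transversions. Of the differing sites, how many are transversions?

2

The sequences differ at positions 1 (G/A, transition), 6 (T/C, transition), 9 (C/T, transition), 10 (T/C, transition), 12 (C/A, transversion), 15 (A/C, transversion).
Of the 6 differences, 4 transitions and 2 transversions, so the answer is 2.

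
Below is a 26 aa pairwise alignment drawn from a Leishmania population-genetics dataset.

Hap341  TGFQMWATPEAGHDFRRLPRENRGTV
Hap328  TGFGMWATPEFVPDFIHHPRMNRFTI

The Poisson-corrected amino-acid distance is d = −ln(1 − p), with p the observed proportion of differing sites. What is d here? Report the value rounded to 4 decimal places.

0.4855

The sequences differ at positions 4 (Q/G), 11 (A/F), 12 (G/V), 13 (H/P), 16 (R/I), 17 (R/H), 18 (L/H), 21 (E/M), 24 (G/F), 26 (V/I).
p = 10/26 = 0.384615.
d = −ln(1 − 0.384615) = −ln(0.615385) = 0.4855.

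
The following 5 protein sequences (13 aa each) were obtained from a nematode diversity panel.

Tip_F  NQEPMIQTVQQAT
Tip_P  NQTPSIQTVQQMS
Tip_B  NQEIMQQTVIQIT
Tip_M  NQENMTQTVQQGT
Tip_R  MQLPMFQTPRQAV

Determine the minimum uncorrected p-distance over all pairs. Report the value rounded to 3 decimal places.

0.231

Pairwise Hamming distances:
  Tip_F vs Tip_P: 4
  Tip_F vs Tip_B: 4
  Tip_F vs Tip_M: 3
  Tip_F vs Tip_R: 6
  Tip_P vs Tip_B: 7
  Tip_P vs Tip_M: 6
  Tip_P vs Tip_R: 8
  Tip_B vs Tip_M: 4
  Tip_B vs Tip_R: 8
  Tip_M vs Tip_R: 8
The smallest is 3 mismatches, between Tip_F and Tip_M; p = 3/13 = 0.231.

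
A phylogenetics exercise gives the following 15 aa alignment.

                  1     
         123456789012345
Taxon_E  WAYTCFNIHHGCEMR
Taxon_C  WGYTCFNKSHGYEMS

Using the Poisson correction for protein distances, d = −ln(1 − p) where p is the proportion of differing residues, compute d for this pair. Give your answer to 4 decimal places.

Mismatches occur at site 2 (A/G), site 8 (I/K), site 9 (H/S), site 12 (C/Y), site 15 (R/S).
p = 5/15 = 0.333333.
d = −ln(1 − 0.333333) = −ln(0.666667) = 0.4055.

0.4055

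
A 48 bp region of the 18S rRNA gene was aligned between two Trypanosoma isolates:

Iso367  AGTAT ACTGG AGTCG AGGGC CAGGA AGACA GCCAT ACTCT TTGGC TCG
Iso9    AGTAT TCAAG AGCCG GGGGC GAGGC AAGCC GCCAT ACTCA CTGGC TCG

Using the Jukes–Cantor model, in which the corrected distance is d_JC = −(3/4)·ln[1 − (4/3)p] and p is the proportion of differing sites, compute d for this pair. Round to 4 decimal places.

The sequences differ at positions 6 (A/T), 8 (T/A), 9 (G/A), 13 (T/C), 16 (A/G), 21 (C/G), 25 (A/C), 27 (G/A), 28 (A/G), 30 (A/C), 40 (T/A), 41 (T/C).
p = 12/48 = 0.250000.
d = −0.75 · ln(1 − (4/3)·0.250000) = −0.75 · ln(0.666667) = −0.75 · (-0.405465) = 0.3041.

0.3041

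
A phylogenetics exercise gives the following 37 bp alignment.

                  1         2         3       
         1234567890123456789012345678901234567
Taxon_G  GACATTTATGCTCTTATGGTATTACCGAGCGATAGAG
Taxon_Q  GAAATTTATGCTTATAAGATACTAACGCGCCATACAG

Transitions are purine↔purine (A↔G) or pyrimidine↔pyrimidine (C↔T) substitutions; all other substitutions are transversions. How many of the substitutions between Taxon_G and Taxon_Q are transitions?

3

Differing sites — 3:C/A (Tv); 13:C/T (Ti); 14:T/A (Tv); 17:T/A (Tv); 19:G/A (Ti); 22:T/C (Ti); 25:C/A (Tv); 28:A/C (Tv); 31:G/C (Tv); 35:G/C (Tv).
Of the 10 differences, 3 transitions and 7 transversions, so the answer is 3.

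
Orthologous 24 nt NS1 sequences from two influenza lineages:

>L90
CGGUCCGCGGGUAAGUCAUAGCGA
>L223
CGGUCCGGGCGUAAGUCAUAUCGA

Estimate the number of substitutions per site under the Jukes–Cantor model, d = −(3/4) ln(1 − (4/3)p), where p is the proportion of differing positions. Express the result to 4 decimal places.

Mismatches occur at site 8 (C→G), site 10 (G→C), site 21 (G→U).
p = 3/24 = 0.125000.
d = −0.75 · ln(1 − (4/3)·0.125000) = −0.75 · ln(0.833333) = −0.75 · (-0.182322) = 0.1367.

0.1367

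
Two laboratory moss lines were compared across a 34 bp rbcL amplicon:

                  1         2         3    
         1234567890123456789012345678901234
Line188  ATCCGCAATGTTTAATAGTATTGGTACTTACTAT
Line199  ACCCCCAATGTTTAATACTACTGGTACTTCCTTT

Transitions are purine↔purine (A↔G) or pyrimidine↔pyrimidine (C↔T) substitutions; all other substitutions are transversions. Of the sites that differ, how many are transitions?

2

The sequences differ at positions 2 (T/C, transition), 5 (G/C, transversion), 18 (G/C, transversion), 21 (T/C, transition), 30 (A/C, transversion), 33 (A/T, transversion).
Of the 6 differences, 2 transitions and 4 transversions, so the answer is 2.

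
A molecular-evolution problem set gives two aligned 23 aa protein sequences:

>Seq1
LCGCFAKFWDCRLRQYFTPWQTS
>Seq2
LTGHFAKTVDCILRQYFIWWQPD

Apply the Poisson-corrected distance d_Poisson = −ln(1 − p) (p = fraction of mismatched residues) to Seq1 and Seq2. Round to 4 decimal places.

0.4964

Differing sites — 2:C/T; 4:C/H; 8:F/T; 9:W/V; 12:R/I; 18:T/I; 19:P/W; 22:T/P; 23:S/D.
p = 9/23 = 0.391304.
d = −ln(1 − 0.391304) = −ln(0.608696) = 0.4964.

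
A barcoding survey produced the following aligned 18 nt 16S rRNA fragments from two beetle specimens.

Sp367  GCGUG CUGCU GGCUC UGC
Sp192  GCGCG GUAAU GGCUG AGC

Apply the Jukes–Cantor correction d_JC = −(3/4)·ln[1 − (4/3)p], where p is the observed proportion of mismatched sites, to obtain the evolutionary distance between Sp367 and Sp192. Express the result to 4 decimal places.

0.4408

The sequences differ at positions 4 (U/C), 6 (C/G), 8 (G/A), 9 (C/A), 15 (C/G), 16 (U/A).
p = 6/18 = 0.333333.
d = −0.75 · ln(1 − (4/3)·0.333333) = −0.75 · ln(0.555556) = −0.75 · (-0.587786) = 0.4408.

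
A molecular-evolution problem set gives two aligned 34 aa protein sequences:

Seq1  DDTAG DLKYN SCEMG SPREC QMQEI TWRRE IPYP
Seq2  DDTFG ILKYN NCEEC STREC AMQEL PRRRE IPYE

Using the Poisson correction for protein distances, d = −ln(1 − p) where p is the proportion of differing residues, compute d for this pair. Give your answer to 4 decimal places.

Mismatches occur at site 4 (A→F), site 6 (D→I), site 11 (S→N), site 14 (M→E), site 15 (G→C), site 17 (P→T), site 21 (Q→A), site 25 (I→L), site 26 (T→P), site 27 (W→R), site 34 (P→E).
p = 11/34 = 0.323529.
d = −ln(1 − 0.323529) = −ln(0.676471) = 0.3909.

0.3909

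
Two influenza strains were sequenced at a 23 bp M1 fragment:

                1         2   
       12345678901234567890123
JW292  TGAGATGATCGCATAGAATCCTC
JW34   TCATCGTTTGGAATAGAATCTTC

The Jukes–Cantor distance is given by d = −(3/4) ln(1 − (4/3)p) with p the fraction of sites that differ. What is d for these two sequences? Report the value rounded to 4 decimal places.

0.5532

Mismatches occur at site 2 (G→C), site 4 (G→T), site 5 (A→C), site 6 (T→G), site 7 (G→T), site 8 (A→T), site 10 (C→G), site 12 (C→A), site 21 (C→T).
p = 9/23 = 0.391304.
d = −0.75 · ln(1 − (4/3)·0.391304) = −0.75 · ln(0.478261) = −0.75 · (-0.737599) = 0.5532.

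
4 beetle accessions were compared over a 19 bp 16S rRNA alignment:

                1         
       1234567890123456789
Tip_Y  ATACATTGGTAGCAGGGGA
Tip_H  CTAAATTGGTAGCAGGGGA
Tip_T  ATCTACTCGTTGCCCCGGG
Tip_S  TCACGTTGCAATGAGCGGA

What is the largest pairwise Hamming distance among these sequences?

Pairwise Hamming distances:
  Tip_Y vs Tip_H: 2
  Tip_Y vs Tip_T: 9
  Tip_Y vs Tip_S: 8
  Tip_H vs Tip_T: 10
  Tip_H vs Tip_S: 9
  Tip_T vs Tip_S: 15
The largest is 15, between Tip_T and Tip_S.

15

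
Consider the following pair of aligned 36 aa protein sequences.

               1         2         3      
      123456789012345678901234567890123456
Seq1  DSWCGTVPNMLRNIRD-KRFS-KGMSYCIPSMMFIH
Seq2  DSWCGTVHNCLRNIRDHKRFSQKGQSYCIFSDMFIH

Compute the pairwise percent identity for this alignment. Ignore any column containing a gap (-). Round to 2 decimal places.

85.29%

Excluding the 2 gap columns leaves 34 comparable sites.
Differing sites — 8:P/H; 10:M/C; 25:M/Q; 30:P/F; 32:M/D.
29 of the 34 comparable sites match, so the percent identity is 29/34 × 100 = 85.29%.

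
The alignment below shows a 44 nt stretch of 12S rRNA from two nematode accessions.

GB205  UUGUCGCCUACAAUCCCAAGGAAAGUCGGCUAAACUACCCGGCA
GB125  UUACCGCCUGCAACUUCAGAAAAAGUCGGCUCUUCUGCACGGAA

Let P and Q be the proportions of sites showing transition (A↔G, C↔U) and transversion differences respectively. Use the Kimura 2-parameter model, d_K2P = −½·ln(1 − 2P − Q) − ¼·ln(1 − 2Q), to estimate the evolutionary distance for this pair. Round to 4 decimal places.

0.4843

Differing sites — 3:G/A (Ti); 4:U/C (Ti); 10:A/G (Ti); 14:U/C (Ti); 15:C/U (Ti); 16:C/U (Ti); 19:A/G (Ti); 20:G/A (Ti); 21:G/A (Ti); 32:A/C (Tv); 33:A/U (Tv); 34:A/U (Tv); 37:A/G (Ti); 39:C/A (Tv); 43:C/A (Tv).
Of the 15 differences, 10 transitions and 5 transversions over 44 sites: P = 10/44 = 0.227273, Q = 5/44 = 0.113636.
d = −0.5·ln(0.431818) − 0.25·ln(0.772728) = −0.5·(-0.839751) − 0.25·(-0.257828) = 0.4843.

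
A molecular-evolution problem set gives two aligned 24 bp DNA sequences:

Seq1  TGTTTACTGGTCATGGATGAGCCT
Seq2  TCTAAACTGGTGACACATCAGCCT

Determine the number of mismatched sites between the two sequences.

8

The sequences differ at positions 2 (G/C), 4 (T/A), 5 (T/A), 12 (C/G), 14 (T/C), 15 (G/A), 16 (G/C), 19 (G/C).
That gives 8 mismatches out of 24 aligned sites, so the Hamming distance is 8.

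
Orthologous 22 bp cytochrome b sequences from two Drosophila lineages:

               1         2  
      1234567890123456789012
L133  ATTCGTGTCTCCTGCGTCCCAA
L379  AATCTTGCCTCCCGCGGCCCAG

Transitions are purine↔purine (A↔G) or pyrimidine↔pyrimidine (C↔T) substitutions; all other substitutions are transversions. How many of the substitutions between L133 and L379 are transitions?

3

Mismatches occur at site 2 (T→A, transversion), site 5 (G→T, transversion), site 8 (T→C, transition), site 13 (T→C, transition), site 17 (T→G, transversion), site 22 (A→G, transition).
Of the 6 differences, 3 transitions and 3 transversions, so the answer is 3.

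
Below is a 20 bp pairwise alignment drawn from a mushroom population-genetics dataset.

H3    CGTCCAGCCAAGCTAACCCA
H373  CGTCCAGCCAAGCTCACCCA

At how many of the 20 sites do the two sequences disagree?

The sequences differ at position 15 (A/C).
That gives 1 mismatch out of 20 aligned sites, so the Hamming distance is 1.

1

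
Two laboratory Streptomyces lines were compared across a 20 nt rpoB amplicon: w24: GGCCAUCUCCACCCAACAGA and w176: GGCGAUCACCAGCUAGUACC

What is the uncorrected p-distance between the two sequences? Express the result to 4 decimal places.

Mismatches occur at site 4 (C/G), site 8 (U/A), site 12 (C/G), site 14 (C/U), site 16 (A/G), site 17 (C/U), site 19 (G/C), site 20 (A/C).
There are 8 differences over 20 sites, so p = 8/20 = 0.4000.

0.4000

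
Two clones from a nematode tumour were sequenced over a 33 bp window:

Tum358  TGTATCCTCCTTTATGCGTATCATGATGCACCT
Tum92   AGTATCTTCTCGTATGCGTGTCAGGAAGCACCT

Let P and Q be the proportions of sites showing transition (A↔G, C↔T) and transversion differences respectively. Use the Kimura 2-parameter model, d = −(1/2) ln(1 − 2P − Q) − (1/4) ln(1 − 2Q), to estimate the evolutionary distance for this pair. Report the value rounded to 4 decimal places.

Differing sites — 1:T/A (Tv); 7:C/T (Ti); 10:C/T (Ti); 11:T/C (Ti); 12:T/G (Tv); 20:A/G (Ti); 24:T/G (Tv); 27:T/A (Tv).
Of the 8 differences, 4 transitions and 4 transversions over 33 sites: P = 4/33 = 0.121212, Q = 4/33 = 0.121212.
d = −0.5·ln(0.636364) − 0.25·ln(0.757576) = −0.5·(-0.451985) − 0.25·(-0.277631) = 0.2954.

0.2954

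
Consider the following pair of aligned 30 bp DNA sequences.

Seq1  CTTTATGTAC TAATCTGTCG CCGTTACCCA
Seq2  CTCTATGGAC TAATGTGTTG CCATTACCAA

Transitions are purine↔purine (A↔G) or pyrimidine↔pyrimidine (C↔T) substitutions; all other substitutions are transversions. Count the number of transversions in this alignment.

Mismatches occur at site 3 (T/C, transition), site 8 (T/G, transversion), site 15 (C/G, transversion), site 19 (C/T, transition), site 23 (G/A, transition), site 29 (C/A, transversion).
Of the 6 differences, 3 transitions and 3 transversions, so the answer is 3.

3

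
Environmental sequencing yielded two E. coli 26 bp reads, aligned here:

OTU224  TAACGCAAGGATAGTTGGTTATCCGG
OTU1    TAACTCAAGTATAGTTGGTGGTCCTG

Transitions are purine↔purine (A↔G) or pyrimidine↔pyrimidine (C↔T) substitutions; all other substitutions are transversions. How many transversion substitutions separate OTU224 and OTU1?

The sequences differ at positions 5 (G/T, transversion), 10 (G/T, transversion), 20 (T/G, transversion), 21 (A/G, transition), 25 (G/T, transversion).
Of the 5 differences, 1 transition and 4 transversions, so the answer is 4.

4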